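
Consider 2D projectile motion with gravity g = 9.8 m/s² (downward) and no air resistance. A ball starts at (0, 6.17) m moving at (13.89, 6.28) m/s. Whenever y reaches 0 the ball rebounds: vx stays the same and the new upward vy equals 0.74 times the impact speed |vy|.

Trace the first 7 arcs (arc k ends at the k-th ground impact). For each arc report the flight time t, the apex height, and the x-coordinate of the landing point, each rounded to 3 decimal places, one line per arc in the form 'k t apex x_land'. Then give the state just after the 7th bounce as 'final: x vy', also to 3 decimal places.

1 1.933 8.182 26.850
2 1.912 4.481 53.414
3 1.415 2.454 73.072
4 1.047 1.344 87.619
5 0.775 0.736 98.383
6 0.573 0.403 106.349
7 0.424 0.221 112.244
final: 112.244 1.539

Arc 1: start y=6.170, vy=6.280 → t=1.933, apex=8.182, x_land=26.850, impact vy=-12.664
  bounce: vy ← 0.74·12.664 = 9.371
Arc 2: start y=0.000, vy=9.371 → t=1.912, apex=4.481, x_land=53.414, impact vy=-9.371
  bounce: vy ← 0.74·9.371 = 6.935
Arc 3: start y=0.000, vy=6.935 → t=1.415, apex=2.454, x_land=73.072, impact vy=-6.935
  bounce: vy ← 0.74·6.935 = 5.132
Arc 4: start y=0.000, vy=5.132 → t=1.047, apex=1.344, x_land=87.619, impact vy=-5.132
  bounce: vy ← 0.74·5.132 = 3.797
Arc 5: start y=0.000, vy=3.797 → t=0.775, apex=0.736, x_land=98.383, impact vy=-3.797
  bounce: vy ← 0.74·3.797 = 2.810
Arc 6: start y=0.000, vy=2.810 → t=0.573, apex=0.403, x_land=106.349, impact vy=-2.810
  bounce: vy ← 0.74·2.810 = 2.079
Arc 7: start y=0.000, vy=2.079 → t=0.424, apex=0.221, x_land=112.244, impact vy=-2.079
  bounce: vy ← 0.74·2.079 = 1.539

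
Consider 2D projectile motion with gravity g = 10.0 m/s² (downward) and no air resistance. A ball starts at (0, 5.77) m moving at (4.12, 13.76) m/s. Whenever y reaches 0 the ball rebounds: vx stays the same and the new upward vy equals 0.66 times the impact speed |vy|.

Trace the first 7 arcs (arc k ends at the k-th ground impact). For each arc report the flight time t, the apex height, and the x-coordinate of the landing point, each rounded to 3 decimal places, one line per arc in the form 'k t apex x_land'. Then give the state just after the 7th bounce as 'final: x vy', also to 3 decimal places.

Arc 1: start y=5.770, vy=13.760 → t=3.122, apex=15.237, x_land=12.861, impact vy=-17.457
  bounce: vy ← 0.66·17.457 = 11.521
Arc 2: start y=0.000, vy=11.521 → t=2.304, apex=6.637, x_land=22.355, impact vy=-11.521
  bounce: vy ← 0.66·11.521 = 7.604
Arc 3: start y=0.000, vy=7.604 → t=1.521, apex=2.891, x_land=28.621, impact vy=-7.604
  bounce: vy ← 0.66·7.604 = 5.019
Arc 4: start y=0.000, vy=5.019 → t=1.004, apex=1.259, x_land=32.756, impact vy=-5.019
  bounce: vy ← 0.66·5.019 = 3.312
Arc 5: start y=0.000, vy=3.312 → t=0.662, apex=0.549, x_land=35.486, impact vy=-3.312
  bounce: vy ← 0.66·3.312 = 2.186
Arc 6: start y=0.000, vy=2.186 → t=0.437, apex=0.239, x_land=37.287, impact vy=-2.186
  bounce: vy ← 0.66·2.186 = 1.443
Arc 7: start y=0.000, vy=1.443 → t=0.289, apex=0.104, x_land=38.476, impact vy=-1.443
  bounce: vy ← 0.66·1.443 = 0.952

1 3.122 15.237 12.861
2 2.304 6.637 22.355
3 1.521 2.891 28.621
4 1.004 1.259 32.756
5 0.662 0.549 35.486
6 0.437 0.239 37.287
7 0.289 0.104 38.476
final: 38.476 0.952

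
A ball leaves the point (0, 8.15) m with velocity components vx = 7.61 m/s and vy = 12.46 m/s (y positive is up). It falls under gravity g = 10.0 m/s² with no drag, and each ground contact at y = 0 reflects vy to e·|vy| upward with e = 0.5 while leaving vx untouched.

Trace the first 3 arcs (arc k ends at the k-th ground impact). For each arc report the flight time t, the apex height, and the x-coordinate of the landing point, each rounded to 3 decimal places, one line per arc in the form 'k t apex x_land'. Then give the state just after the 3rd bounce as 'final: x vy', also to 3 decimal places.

1 3.030 15.913 23.058
2 1.784 3.978 36.634
3 0.892 0.995 43.422
final: 43.422 2.230

Arc 1: start y=8.150, vy=12.460 → t=3.030, apex=15.913, x_land=23.058, impact vy=-17.840
  bounce: vy ← 0.5·17.840 = 8.920
Arc 2: start y=0.000, vy=8.920 → t=1.784, apex=3.978, x_land=36.634, impact vy=-8.920
  bounce: vy ← 0.5·8.920 = 4.460
Arc 3: start y=0.000, vy=4.460 → t=0.892, apex=0.995, x_land=43.422, impact vy=-4.460
  bounce: vy ← 0.5·4.460 = 2.230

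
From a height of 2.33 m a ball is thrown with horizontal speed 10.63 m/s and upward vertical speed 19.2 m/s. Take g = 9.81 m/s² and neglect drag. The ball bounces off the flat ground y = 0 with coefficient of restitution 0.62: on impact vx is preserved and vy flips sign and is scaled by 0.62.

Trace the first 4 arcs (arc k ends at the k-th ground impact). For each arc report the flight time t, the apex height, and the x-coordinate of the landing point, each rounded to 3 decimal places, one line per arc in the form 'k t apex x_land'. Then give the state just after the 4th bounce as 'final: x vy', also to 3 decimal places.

Arc 1: start y=2.330, vy=19.200 → t=4.032, apex=21.119, x_land=42.862, impact vy=-20.356
  bounce: vy ← 0.62·20.356 = 12.621
Arc 2: start y=0.000, vy=12.621 → t=2.573, apex=8.118, x_land=70.213, impact vy=-12.621
  bounce: vy ← 0.62·12.621 = 7.825
Arc 3: start y=0.000, vy=7.825 → t=1.595, apex=3.121, x_land=87.171, impact vy=-7.825
  bounce: vy ← 0.62·7.825 = 4.851
Arc 4: start y=0.000, vy=4.851 → t=0.989, apex=1.200, x_land=97.684, impact vy=-4.851
  bounce: vy ← 0.62·4.851 = 3.008

1 4.032 21.119 42.862
2 2.573 8.118 70.213
3 1.595 3.121 87.171
4 0.989 1.200 97.684
final: 97.684 3.008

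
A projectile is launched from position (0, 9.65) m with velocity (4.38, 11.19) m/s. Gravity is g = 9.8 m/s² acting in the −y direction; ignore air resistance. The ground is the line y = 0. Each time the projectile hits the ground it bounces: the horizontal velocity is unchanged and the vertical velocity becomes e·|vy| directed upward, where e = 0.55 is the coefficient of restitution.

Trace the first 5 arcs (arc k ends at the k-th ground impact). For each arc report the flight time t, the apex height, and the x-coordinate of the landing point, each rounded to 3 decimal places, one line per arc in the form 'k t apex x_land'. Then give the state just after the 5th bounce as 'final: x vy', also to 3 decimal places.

Arc 1: start y=9.650, vy=11.190 → t=2.951, apex=16.039, x_land=12.926, impact vy=-17.730
  bounce: vy ← 0.55·17.730 = 9.752
Arc 2: start y=0.000, vy=9.752 → t=1.990, apex=4.852, x_land=21.642, impact vy=-9.752
  bounce: vy ← 0.55·9.752 = 5.363
Arc 3: start y=0.000, vy=5.363 → t=1.095, apex=1.468, x_land=26.436, impact vy=-5.363
  bounce: vy ← 0.55·5.363 = 2.950
Arc 4: start y=0.000, vy=2.950 → t=0.602, apex=0.444, x_land=29.073, impact vy=-2.950
  bounce: vy ← 0.55·2.950 = 1.622
Arc 5: start y=0.000, vy=1.622 → t=0.331, apex=0.134, x_land=30.523, impact vy=-1.622
  bounce: vy ← 0.55·1.622 = 0.892

1 2.951 16.039 12.926
2 1.990 4.852 21.642
3 1.095 1.468 26.436
4 0.602 0.444 29.073
5 0.331 0.134 30.523
final: 30.523 0.892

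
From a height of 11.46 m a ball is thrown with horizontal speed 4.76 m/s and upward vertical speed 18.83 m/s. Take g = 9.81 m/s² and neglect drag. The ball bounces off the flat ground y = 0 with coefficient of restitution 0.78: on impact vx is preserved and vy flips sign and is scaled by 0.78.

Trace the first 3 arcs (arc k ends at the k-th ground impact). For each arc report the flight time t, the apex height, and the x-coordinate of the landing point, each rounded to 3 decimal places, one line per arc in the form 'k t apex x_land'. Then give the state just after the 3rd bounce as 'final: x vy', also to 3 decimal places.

Arc 1: start y=11.460, vy=18.830 → t=4.373, apex=29.532, x_land=20.816, impact vy=-24.071
  bounce: vy ← 0.78·24.071 = 18.775
Arc 2: start y=0.000, vy=18.775 → t=3.828, apex=17.967, x_land=39.037, impact vy=-18.775
  bounce: vy ← 0.78·18.775 = 14.645
Arc 3: start y=0.000, vy=14.645 → t=2.986, apex=10.931, x_land=53.249, impact vy=-14.645
  bounce: vy ← 0.78·14.645 = 11.423

1 4.373 29.532 20.816
2 3.828 17.967 39.037
3 2.986 10.931 53.249
final: 53.249 11.423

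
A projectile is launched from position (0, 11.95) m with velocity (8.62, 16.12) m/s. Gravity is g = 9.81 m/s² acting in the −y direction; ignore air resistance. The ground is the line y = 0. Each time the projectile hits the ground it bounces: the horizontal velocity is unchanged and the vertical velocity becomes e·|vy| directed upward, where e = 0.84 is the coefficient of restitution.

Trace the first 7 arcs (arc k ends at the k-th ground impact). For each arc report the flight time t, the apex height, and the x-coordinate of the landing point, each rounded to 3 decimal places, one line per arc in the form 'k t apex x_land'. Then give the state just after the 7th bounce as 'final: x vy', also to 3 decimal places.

1 3.910 25.194 33.701
2 3.808 17.777 66.522
3 3.198 12.544 94.091
4 2.687 8.851 117.249
5 2.257 6.245 136.702
6 1.896 4.407 153.043
7 1.592 3.109 166.769
final: 166.769 6.561

Arc 1: start y=11.950, vy=16.120 → t=3.910, apex=25.194, x_land=33.701, impact vy=-22.233
  bounce: vy ← 0.84·22.233 = 18.676
Arc 2: start y=0.000, vy=18.676 → t=3.808, apex=17.777, x_land=66.522, impact vy=-18.676
  bounce: vy ← 0.84·18.676 = 15.688
Arc 3: start y=0.000, vy=15.688 → t=3.198, apex=12.544, x_land=94.091, impact vy=-15.688
  bounce: vy ← 0.84·15.688 = 13.178
Arc 4: start y=0.000, vy=13.178 → t=2.687, apex=8.851, x_land=117.249, impact vy=-13.178
  bounce: vy ← 0.84·13.178 = 11.069
Arc 5: start y=0.000, vy=11.069 → t=2.257, apex=6.245, x_land=136.702, impact vy=-11.069
  bounce: vy ← 0.84·11.069 = 9.298
Arc 6: start y=0.000, vy=9.298 → t=1.896, apex=4.407, x_land=153.043, impact vy=-9.298
  bounce: vy ← 0.84·9.298 = 7.810
Arc 7: start y=0.000, vy=7.810 → t=1.592, apex=3.109, x_land=166.769, impact vy=-7.810
  bounce: vy ← 0.84·7.810 = 6.561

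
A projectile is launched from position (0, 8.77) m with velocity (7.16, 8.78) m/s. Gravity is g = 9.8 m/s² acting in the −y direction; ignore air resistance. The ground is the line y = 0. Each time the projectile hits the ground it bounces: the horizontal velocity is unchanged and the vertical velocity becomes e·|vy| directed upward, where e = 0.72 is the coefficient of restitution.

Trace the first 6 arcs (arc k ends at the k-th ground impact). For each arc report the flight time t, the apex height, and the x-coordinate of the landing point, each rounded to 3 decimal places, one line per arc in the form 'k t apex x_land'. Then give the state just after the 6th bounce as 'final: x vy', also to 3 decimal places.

1 2.506 12.703 17.943
2 2.319 6.585 34.544
3 1.669 3.414 46.497
4 1.202 1.770 55.103
5 0.865 0.917 61.299
6 0.623 0.476 65.760
final: 65.760 2.198

Arc 1: start y=8.770, vy=8.780 → t=2.506, apex=12.703, x_land=17.943, impact vy=-15.779
  bounce: vy ← 0.72·15.779 = 11.361
Arc 2: start y=0.000, vy=11.361 → t=2.319, apex=6.585, x_land=34.544, impact vy=-11.361
  bounce: vy ← 0.72·11.361 = 8.180
Arc 3: start y=0.000, vy=8.180 → t=1.669, apex=3.414, x_land=46.497, impact vy=-8.180
  bounce: vy ← 0.72·8.180 = 5.890
Arc 4: start y=0.000, vy=5.890 → t=1.202, apex=1.770, x_land=55.103, impact vy=-5.890
  bounce: vy ← 0.72·5.890 = 4.240
Arc 5: start y=0.000, vy=4.240 → t=0.865, apex=0.917, x_land=61.299, impact vy=-4.240
  bounce: vy ← 0.72·4.240 = 3.053
Arc 6: start y=0.000, vy=3.053 → t=0.623, apex=0.476, x_land=65.760, impact vy=-3.053
  bounce: vy ← 0.72·3.053 = 2.198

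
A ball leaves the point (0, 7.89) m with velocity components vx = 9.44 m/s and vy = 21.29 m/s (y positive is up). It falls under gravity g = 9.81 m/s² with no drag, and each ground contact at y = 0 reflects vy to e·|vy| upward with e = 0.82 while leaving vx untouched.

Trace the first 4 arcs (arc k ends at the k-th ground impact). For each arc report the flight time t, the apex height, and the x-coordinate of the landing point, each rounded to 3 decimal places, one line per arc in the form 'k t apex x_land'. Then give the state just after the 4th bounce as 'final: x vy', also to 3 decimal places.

1 4.684 30.992 44.216
2 4.122 20.839 83.131
3 3.380 14.012 115.042
4 2.772 9.422 141.209
final: 141.209 11.149

Arc 1: start y=7.890, vy=21.290 → t=4.684, apex=30.992, x_land=44.216, impact vy=-24.659
  bounce: vy ← 0.82·24.659 = 20.220
Arc 2: start y=0.000, vy=20.220 → t=4.122, apex=20.839, x_land=83.131, impact vy=-20.220
  bounce: vy ← 0.82·20.220 = 16.581
Arc 3: start y=0.000, vy=16.581 → t=3.380, apex=14.012, x_land=115.042, impact vy=-16.581
  bounce: vy ← 0.82·16.581 = 13.596
Arc 4: start y=0.000, vy=13.596 → t=2.772, apex=9.422, x_land=141.209, impact vy=-13.596
  bounce: vy ← 0.82·13.596 = 11.149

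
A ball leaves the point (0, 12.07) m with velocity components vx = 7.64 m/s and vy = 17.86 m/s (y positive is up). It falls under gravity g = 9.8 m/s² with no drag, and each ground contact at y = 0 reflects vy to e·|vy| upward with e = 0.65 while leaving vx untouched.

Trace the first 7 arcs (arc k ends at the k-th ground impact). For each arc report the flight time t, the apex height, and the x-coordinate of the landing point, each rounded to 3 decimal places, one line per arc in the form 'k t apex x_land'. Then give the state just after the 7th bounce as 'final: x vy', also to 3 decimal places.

Arc 1: start y=12.070, vy=17.860 → t=4.228, apex=28.344, x_land=32.299, impact vy=-23.570
  bounce: vy ← 0.65·23.570 = 15.321
Arc 2: start y=0.000, vy=15.321 → t=3.127, apex=11.976, x_land=56.186, impact vy=-15.321
  bounce: vy ← 0.65·15.321 = 9.958
Arc 3: start y=0.000, vy=9.958 → t=2.032, apex=5.060, x_land=71.713, impact vy=-9.958
  bounce: vy ← 0.65·9.958 = 6.473
Arc 4: start y=0.000, vy=6.473 → t=1.321, apex=2.138, x_land=81.806, impact vy=-6.473
  bounce: vy ← 0.65·6.473 = 4.207
Arc 5: start y=0.000, vy=4.207 → t=0.859, apex=0.903, x_land=88.366, impact vy=-4.207
  bounce: vy ← 0.65·4.207 = 2.735
Arc 6: start y=0.000, vy=2.735 → t=0.558, apex=0.382, x_land=92.630, impact vy=-2.735
  bounce: vy ← 0.65·2.735 = 1.778
Arc 7: start y=0.000, vy=1.778 → t=0.363, apex=0.161, x_land=95.402, impact vy=-1.778
  bounce: vy ← 0.65·1.778 = 1.155

1 4.228 28.344 32.299
2 3.127 11.976 56.186
3 2.032 5.060 71.713
4 1.321 2.138 81.806
5 0.859 0.903 88.366
6 0.558 0.382 92.630
7 0.363 0.161 95.402
final: 95.402 1.155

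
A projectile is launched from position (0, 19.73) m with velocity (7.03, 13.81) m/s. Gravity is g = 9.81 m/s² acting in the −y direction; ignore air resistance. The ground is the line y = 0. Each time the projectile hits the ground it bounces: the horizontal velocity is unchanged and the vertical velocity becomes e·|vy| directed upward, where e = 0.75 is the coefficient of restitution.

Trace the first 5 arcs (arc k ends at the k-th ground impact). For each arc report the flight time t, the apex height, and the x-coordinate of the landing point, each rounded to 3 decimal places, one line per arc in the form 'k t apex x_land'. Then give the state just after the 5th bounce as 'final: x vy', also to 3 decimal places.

Arc 1: start y=19.730, vy=13.810 → t=3.858, apex=29.450, x_land=27.122, impact vy=-24.038
  bounce: vy ← 0.75·24.038 = 18.028
Arc 2: start y=0.000, vy=18.028 → t=3.676, apex=16.566, x_land=52.961, impact vy=-18.028
  bounce: vy ← 0.75·18.028 = 13.521
Arc 3: start y=0.000, vy=13.521 → t=2.757, apex=9.318, x_land=72.340, impact vy=-13.521
  bounce: vy ← 0.75·13.521 = 10.141
Arc 4: start y=0.000, vy=10.141 → t=2.067, apex=5.242, x_land=86.875, impact vy=-10.141
  bounce: vy ← 0.75·10.141 = 7.606
Arc 5: start y=0.000, vy=7.606 → t=1.551, apex=2.948, x_land=97.776, impact vy=-7.606
  bounce: vy ← 0.75·7.606 = 5.704

1 3.858 29.450 27.122
2 3.676 16.566 52.961
3 2.757 9.318 72.340
4 2.067 5.242 86.875
5 1.551 2.948 97.776
final: 97.776 5.704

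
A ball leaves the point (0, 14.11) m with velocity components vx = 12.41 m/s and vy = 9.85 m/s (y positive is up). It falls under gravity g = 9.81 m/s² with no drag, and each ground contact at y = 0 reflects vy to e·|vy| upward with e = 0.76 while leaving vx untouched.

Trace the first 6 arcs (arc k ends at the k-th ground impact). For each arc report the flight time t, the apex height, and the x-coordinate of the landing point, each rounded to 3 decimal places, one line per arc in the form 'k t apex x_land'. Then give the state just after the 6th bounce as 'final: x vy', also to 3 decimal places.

1 2.975 19.055 36.921
2 2.996 11.006 74.100
3 2.277 6.357 102.356
4 1.730 3.672 123.831
5 1.315 2.121 140.152
6 1.000 1.225 152.556
final: 152.556 3.726

Arc 1: start y=14.110, vy=9.850 → t=2.975, apex=19.055, x_land=36.921, impact vy=-19.335
  bounce: vy ← 0.76·19.335 = 14.695
Arc 2: start y=0.000, vy=14.695 → t=2.996, apex=11.006, x_land=74.100, impact vy=-14.695
  bounce: vy ← 0.76·14.695 = 11.168
Arc 3: start y=0.000, vy=11.168 → t=2.277, apex=6.357, x_land=102.356, impact vy=-11.168
  bounce: vy ← 0.76·11.168 = 8.488
Arc 4: start y=0.000, vy=8.488 → t=1.730, apex=3.672, x_land=123.831, impact vy=-8.488
  bounce: vy ← 0.76·8.488 = 6.451
Arc 5: start y=0.000, vy=6.451 → t=1.315, apex=2.121, x_land=140.152, impact vy=-6.451
  bounce: vy ← 0.76·6.451 = 4.903
Arc 6: start y=0.000, vy=4.903 → t=1.000, apex=1.225, x_land=152.556, impact vy=-4.903
  bounce: vy ← 0.76·4.903 = 3.726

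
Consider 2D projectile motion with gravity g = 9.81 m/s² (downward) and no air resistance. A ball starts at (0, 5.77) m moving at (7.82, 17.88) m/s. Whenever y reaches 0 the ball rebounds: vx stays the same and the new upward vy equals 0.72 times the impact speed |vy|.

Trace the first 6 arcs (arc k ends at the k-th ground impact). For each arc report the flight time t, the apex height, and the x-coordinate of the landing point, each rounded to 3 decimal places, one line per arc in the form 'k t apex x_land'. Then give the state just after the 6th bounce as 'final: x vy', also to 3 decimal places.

1 3.944 22.064 30.839
2 3.054 11.438 54.722
3 2.199 5.930 71.918
4 1.583 3.074 84.299
5 1.140 1.593 93.213
6 0.821 0.826 99.632
final: 99.632 2.899

Arc 1: start y=5.770, vy=17.880 → t=3.944, apex=22.064, x_land=30.839, impact vy=-20.806
  bounce: vy ← 0.72·20.806 = 14.981
Arc 2: start y=0.000, vy=14.981 → t=3.054, apex=11.438, x_land=54.722, impact vy=-14.981
  bounce: vy ← 0.72·14.981 = 10.786
Arc 3: start y=0.000, vy=10.786 → t=2.199, apex=5.930, x_land=71.918, impact vy=-10.786
  bounce: vy ← 0.72·10.786 = 7.766
Arc 4: start y=0.000, vy=7.766 → t=1.583, apex=3.074, x_land=84.299, impact vy=-7.766
  bounce: vy ← 0.72·7.766 = 5.591
Arc 5: start y=0.000, vy=5.591 → t=1.140, apex=1.593, x_land=93.213, impact vy=-5.591
  bounce: vy ← 0.72·5.591 = 4.026
Arc 6: start y=0.000, vy=4.026 → t=0.821, apex=0.826, x_land=99.632, impact vy=-4.026
  bounce: vy ← 0.72·4.026 = 2.899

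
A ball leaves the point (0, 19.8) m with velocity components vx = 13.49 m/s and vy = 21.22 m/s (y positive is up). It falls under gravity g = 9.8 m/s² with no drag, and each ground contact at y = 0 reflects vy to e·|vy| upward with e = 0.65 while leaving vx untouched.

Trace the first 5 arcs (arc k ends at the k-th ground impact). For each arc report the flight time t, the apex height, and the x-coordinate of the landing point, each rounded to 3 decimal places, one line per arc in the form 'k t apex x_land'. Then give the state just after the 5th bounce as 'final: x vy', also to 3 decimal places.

1 5.120 42.774 69.067
2 3.841 18.072 120.881
3 2.497 7.635 154.560
4 1.623 3.226 176.451
5 1.055 1.363 190.681
final: 190.681 3.360

Arc 1: start y=19.800, vy=21.220 → t=5.120, apex=42.774, x_land=69.067, impact vy=-28.955
  bounce: vy ← 0.65·28.955 = 18.820
Arc 2: start y=0.000, vy=18.820 → t=3.841, apex=18.072, x_land=120.881, impact vy=-18.820
  bounce: vy ← 0.65·18.820 = 12.233
Arc 3: start y=0.000, vy=12.233 → t=2.497, apex=7.635, x_land=154.560, impact vy=-12.233
  bounce: vy ← 0.65·12.233 = 7.952
Arc 4: start y=0.000, vy=7.952 → t=1.623, apex=3.226, x_land=176.451, impact vy=-7.952
  bounce: vy ← 0.65·7.952 = 5.169
Arc 5: start y=0.000, vy=5.169 → t=1.055, apex=1.363, x_land=190.681, impact vy=-5.169
  bounce: vy ← 0.65·5.169 = 3.360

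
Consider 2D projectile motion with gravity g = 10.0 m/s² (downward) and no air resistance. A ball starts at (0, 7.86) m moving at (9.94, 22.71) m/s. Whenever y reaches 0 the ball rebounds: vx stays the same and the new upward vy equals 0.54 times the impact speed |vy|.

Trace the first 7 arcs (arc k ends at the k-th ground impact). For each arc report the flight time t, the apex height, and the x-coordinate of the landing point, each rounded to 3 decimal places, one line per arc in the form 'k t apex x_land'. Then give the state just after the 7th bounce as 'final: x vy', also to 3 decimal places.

1 4.865 33.647 48.359
2 2.802 9.812 76.208
3 1.513 2.861 91.246
4 0.817 0.834 99.366
5 0.441 0.243 103.751
6 0.238 0.071 106.119
7 0.129 0.021 107.398
final: 107.398 0.347

Arc 1: start y=7.860, vy=22.710 → t=4.865, apex=33.647, x_land=48.359, impact vy=-25.941
  bounce: vy ← 0.54·25.941 = 14.008
Arc 2: start y=0.000, vy=14.008 → t=2.802, apex=9.812, x_land=76.208, impact vy=-14.008
  bounce: vy ← 0.54·14.008 = 7.564
Arc 3: start y=0.000, vy=7.564 → t=1.513, apex=2.861, x_land=91.246, impact vy=-7.564
  bounce: vy ← 0.54·7.564 = 4.085
Arc 4: start y=0.000, vy=4.085 → t=0.817, apex=0.834, x_land=99.366, impact vy=-4.085
  bounce: vy ← 0.54·4.085 = 2.206
Arc 5: start y=0.000, vy=2.206 → t=0.441, apex=0.243, x_land=103.751, impact vy=-2.206
  bounce: vy ← 0.54·2.206 = 1.191
Arc 6: start y=0.000, vy=1.191 → t=0.238, apex=0.071, x_land=106.119, impact vy=-1.191
  bounce: vy ← 0.54·1.191 = 0.643
Arc 7: start y=0.000, vy=0.643 → t=0.129, apex=0.021, x_land=107.398, impact vy=-0.643
  bounce: vy ← 0.54·0.643 = 0.347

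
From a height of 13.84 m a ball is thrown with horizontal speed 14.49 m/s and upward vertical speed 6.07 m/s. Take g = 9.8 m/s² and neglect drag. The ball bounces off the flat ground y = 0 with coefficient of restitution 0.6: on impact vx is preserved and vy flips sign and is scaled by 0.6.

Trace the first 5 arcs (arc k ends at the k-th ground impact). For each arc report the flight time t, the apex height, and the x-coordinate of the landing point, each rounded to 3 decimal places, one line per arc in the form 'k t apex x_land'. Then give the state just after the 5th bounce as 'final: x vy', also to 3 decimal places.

Arc 1: start y=13.840, vy=6.070 → t=2.411, apex=15.720, x_land=34.928, impact vy=-17.553
  bounce: vy ← 0.6·17.553 = 10.532
Arc 2: start y=0.000, vy=10.532 → t=2.149, apex=5.659, x_land=66.072, impact vy=-10.532
  bounce: vy ← 0.6·10.532 = 6.319
Arc 3: start y=0.000, vy=6.319 → t=1.290, apex=2.037, x_land=84.759, impact vy=-6.319
  bounce: vy ← 0.6·6.319 = 3.791
Arc 4: start y=0.000, vy=3.791 → t=0.774, apex=0.733, x_land=95.971, impact vy=-3.791
  bounce: vy ← 0.6·3.791 = 2.275
Arc 5: start y=0.000, vy=2.275 → t=0.464, apex=0.264, x_land=102.698, impact vy=-2.275
  bounce: vy ← 0.6·2.275 = 1.365

1 2.411 15.720 34.928
2 2.149 5.659 66.072
3 1.290 2.037 84.759
4 0.774 0.733 95.971
5 0.464 0.264 102.698
final: 102.698 1.365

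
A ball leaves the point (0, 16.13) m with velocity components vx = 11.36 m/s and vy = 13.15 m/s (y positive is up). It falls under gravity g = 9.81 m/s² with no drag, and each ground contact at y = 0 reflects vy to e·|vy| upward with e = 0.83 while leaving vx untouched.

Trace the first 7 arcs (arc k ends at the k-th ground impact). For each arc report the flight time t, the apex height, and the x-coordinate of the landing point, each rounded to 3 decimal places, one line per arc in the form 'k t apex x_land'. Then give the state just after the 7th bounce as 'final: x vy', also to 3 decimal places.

1 3.596 24.944 40.845
2 3.743 17.184 83.371
3 3.107 11.838 118.666
4 2.579 8.155 147.962
5 2.140 5.618 172.277
6 1.777 3.870 192.459
7 1.475 2.666 209.210
final: 209.210 6.003

Arc 1: start y=16.130, vy=13.150 → t=3.596, apex=24.944, x_land=40.845, impact vy=-22.122
  bounce: vy ← 0.83·22.122 = 18.361
Arc 2: start y=0.000, vy=18.361 → t=3.743, apex=17.184, x_land=83.371, impact vy=-18.361
  bounce: vy ← 0.83·18.361 = 15.240
Arc 3: start y=0.000, vy=15.240 → t=3.107, apex=11.838, x_land=118.666, impact vy=-15.240
  bounce: vy ← 0.83·15.240 = 12.649
Arc 4: start y=0.000, vy=12.649 → t=2.579, apex=8.155, x_land=147.962, impact vy=-12.649
  bounce: vy ← 0.83·12.649 = 10.499
Arc 5: start y=0.000, vy=10.499 → t=2.140, apex=5.618, x_land=172.277, impact vy=-10.499
  bounce: vy ← 0.83·10.499 = 8.714
Arc 6: start y=0.000, vy=8.714 → t=1.777, apex=3.870, x_land=192.459, impact vy=-8.714
  bounce: vy ← 0.83·8.714 = 7.233
Arc 7: start y=0.000, vy=7.233 → t=1.475, apex=2.666, x_land=209.210, impact vy=-7.233
  bounce: vy ← 0.83·7.233 = 6.003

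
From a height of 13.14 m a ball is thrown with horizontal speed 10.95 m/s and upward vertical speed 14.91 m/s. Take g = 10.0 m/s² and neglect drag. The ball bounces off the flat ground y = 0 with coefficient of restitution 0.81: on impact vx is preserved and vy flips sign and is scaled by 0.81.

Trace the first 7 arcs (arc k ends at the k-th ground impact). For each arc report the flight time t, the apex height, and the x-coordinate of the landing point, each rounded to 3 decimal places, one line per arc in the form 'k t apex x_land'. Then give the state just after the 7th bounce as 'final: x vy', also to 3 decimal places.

Arc 1: start y=13.140, vy=14.910 → t=3.694, apex=24.255, x_land=40.444, impact vy=-22.025
  bounce: vy ← 0.81·22.025 = 17.840
Arc 2: start y=0.000, vy=17.840 → t=3.568, apex=15.914, x_land=79.514, impact vy=-17.840
  bounce: vy ← 0.81·17.840 = 14.451
Arc 3: start y=0.000, vy=14.451 → t=2.890, apex=10.441, x_land=111.162, impact vy=-14.451
  bounce: vy ← 0.81·14.451 = 11.705
Arc 4: start y=0.000, vy=11.705 → t=2.341, apex=6.850, x_land=136.796, impact vy=-11.705
  bounce: vy ← 0.81·11.705 = 9.481
Arc 5: start y=0.000, vy=9.481 → t=1.896, apex=4.495, x_land=157.559, impact vy=-9.481
  bounce: vy ← 0.81·9.481 = 7.680
Arc 6: start y=0.000, vy=7.680 → t=1.536, apex=2.949, x_land=174.378, impact vy=-7.680
  bounce: vy ← 0.81·7.680 = 6.221
Arc 7: start y=0.000, vy=6.221 → t=1.244, apex=1.935, x_land=188.001, impact vy=-6.221
  bounce: vy ← 0.81·6.221 = 5.039

1 3.694 24.255 40.444
2 3.568 15.914 79.514
3 2.890 10.441 111.162
4 2.341 6.850 136.796
5 1.896 4.495 157.559
6 1.536 2.949 174.378
7 1.244 1.935 188.001
final: 188.001 5.039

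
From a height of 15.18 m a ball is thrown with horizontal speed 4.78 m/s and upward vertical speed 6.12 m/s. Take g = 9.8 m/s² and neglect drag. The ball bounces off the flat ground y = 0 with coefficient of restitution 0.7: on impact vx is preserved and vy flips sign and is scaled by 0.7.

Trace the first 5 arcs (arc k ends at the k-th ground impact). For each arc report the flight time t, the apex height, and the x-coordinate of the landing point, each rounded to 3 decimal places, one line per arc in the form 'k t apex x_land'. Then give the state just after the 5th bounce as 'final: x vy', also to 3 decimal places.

Arc 1: start y=15.180, vy=6.120 → t=2.492, apex=17.091, x_land=11.912, impact vy=-18.303
  bounce: vy ← 0.7·18.303 = 12.812
Arc 2: start y=0.000, vy=12.812 → t=2.615, apex=8.375, x_land=24.410, impact vy=-12.812
  bounce: vy ← 0.7·12.812 = 8.968
Arc 3: start y=0.000, vy=8.968 → t=1.830, apex=4.104, x_land=33.159, impact vy=-8.968
  bounce: vy ← 0.7·8.968 = 6.278
Arc 4: start y=0.000, vy=6.278 → t=1.281, apex=2.011, x_land=39.283, impact vy=-6.278
  bounce: vy ← 0.7·6.278 = 4.394
Arc 5: start y=0.000, vy=4.394 → t=0.897, apex=0.985, x_land=43.570, impact vy=-4.394
  bounce: vy ← 0.7·4.394 = 3.076

1 2.492 17.091 11.912
2 2.615 8.375 24.410
3 1.830 4.104 33.159
4 1.281 2.011 39.283
5 0.897 0.985 43.570
final: 43.570 3.076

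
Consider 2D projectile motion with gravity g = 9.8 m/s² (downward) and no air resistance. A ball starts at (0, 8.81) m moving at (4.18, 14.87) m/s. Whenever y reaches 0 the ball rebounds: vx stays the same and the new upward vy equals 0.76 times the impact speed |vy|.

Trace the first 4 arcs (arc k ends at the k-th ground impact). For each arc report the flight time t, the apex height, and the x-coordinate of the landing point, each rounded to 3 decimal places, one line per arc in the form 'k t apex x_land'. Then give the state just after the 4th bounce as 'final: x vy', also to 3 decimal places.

1 3.542 20.091 14.807
2 3.078 11.605 27.672
3 2.339 6.703 37.450
4 1.778 3.872 44.881
final: 44.881 6.620

Arc 1: start y=8.810, vy=14.870 → t=3.542, apex=20.091, x_land=14.807, impact vy=-19.844
  bounce: vy ← 0.76·19.844 = 15.082
Arc 2: start y=0.000, vy=15.082 → t=3.078, apex=11.605, x_land=27.672, impact vy=-15.082
  bounce: vy ← 0.76·15.082 = 11.462
Arc 3: start y=0.000, vy=11.462 → t=2.339, apex=6.703, x_land=37.450, impact vy=-11.462
  bounce: vy ← 0.76·11.462 = 8.711
Arc 4: start y=0.000, vy=8.711 → t=1.778, apex=3.872, x_land=44.881, impact vy=-8.711
  bounce: vy ← 0.76·8.711 = 6.620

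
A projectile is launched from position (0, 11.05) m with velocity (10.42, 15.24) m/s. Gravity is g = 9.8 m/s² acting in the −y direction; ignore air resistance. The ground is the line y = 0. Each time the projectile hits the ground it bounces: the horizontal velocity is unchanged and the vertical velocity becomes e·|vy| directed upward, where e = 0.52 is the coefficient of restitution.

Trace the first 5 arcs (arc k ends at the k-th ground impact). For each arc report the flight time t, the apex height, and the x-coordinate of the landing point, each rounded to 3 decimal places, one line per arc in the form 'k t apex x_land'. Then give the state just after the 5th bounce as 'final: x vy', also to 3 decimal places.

Arc 1: start y=11.050, vy=15.240 → t=3.717, apex=22.900, x_land=38.730, impact vy=-21.186
  bounce: vy ← 0.52·21.186 = 11.017
Arc 2: start y=0.000, vy=11.017 → t=2.248, apex=6.192, x_land=62.157, impact vy=-11.017
  bounce: vy ← 0.52·11.017 = 5.729
Arc 3: start y=0.000, vy=5.729 → t=1.169, apex=1.674, x_land=74.340, impact vy=-5.729
  bounce: vy ← 0.52·5.729 = 2.979
Arc 4: start y=0.000, vy=2.979 → t=0.608, apex=0.453, x_land=80.674, impact vy=-2.979
  bounce: vy ← 0.52·2.979 = 1.549
Arc 5: start y=0.000, vy=1.549 → t=0.316, apex=0.122, x_land=83.968, impact vy=-1.549
  bounce: vy ← 0.52·1.549 = 0.805

1 3.717 22.900 38.730
2 2.248 6.192 62.157
3 1.169 1.674 74.340
4 0.608 0.453 80.674
5 0.316 0.122 83.968
final: 83.968 0.805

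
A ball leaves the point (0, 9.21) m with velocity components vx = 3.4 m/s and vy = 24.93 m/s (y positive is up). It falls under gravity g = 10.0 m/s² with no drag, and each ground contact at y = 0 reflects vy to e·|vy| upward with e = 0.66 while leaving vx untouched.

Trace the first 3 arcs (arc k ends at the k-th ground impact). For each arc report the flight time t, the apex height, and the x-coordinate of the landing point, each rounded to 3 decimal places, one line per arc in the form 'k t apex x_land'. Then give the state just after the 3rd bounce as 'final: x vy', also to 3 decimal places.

1 5.331 40.285 18.127
2 3.747 17.548 30.866
3 2.473 7.644 39.274
final: 39.274 8.161

Arc 1: start y=9.210, vy=24.930 → t=5.331, apex=40.285, x_land=18.127, impact vy=-28.385
  bounce: vy ← 0.66·28.385 = 18.734
Arc 2: start y=0.000, vy=18.734 → t=3.747, apex=17.548, x_land=30.866, impact vy=-18.734
  bounce: vy ← 0.66·18.734 = 12.364
Arc 3: start y=0.000, vy=12.364 → t=2.473, apex=7.644, x_land=39.274, impact vy=-12.364
  bounce: vy ← 0.66·12.364 = 8.161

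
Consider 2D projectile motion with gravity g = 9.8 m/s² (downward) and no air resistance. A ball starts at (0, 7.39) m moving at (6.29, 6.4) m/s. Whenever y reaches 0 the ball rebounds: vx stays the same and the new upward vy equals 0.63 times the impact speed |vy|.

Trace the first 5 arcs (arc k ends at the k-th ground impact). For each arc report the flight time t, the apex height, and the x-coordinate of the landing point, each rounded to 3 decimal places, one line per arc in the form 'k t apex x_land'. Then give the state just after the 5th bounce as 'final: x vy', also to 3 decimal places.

1 2.044 9.480 12.857
2 1.753 3.763 23.880
3 1.104 1.493 30.825
4 0.696 0.593 35.200
5 0.438 0.235 37.957
final: 37.957 1.353

Arc 1: start y=7.390, vy=6.400 → t=2.044, apex=9.480, x_land=12.857, impact vy=-13.631
  bounce: vy ← 0.63·13.631 = 8.588
Arc 2: start y=0.000, vy=8.588 → t=1.753, apex=3.763, x_land=23.880, impact vy=-8.588
  bounce: vy ← 0.63·8.588 = 5.410
Arc 3: start y=0.000, vy=5.410 → t=1.104, apex=1.493, x_land=30.825, impact vy=-5.410
  bounce: vy ← 0.63·5.410 = 3.408
Arc 4: start y=0.000, vy=3.408 → t=0.696, apex=0.593, x_land=35.200, impact vy=-3.408
  bounce: vy ← 0.63·3.408 = 2.147
Arc 5: start y=0.000, vy=2.147 → t=0.438, apex=0.235, x_land=37.957, impact vy=-2.147
  bounce: vy ← 0.63·2.147 = 1.353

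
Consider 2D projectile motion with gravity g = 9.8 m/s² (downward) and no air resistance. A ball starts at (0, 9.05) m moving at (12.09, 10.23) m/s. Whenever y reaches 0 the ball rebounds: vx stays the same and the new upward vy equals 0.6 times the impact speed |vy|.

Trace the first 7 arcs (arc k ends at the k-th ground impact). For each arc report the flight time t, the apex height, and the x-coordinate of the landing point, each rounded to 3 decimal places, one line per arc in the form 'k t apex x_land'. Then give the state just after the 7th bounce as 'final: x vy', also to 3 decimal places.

1 2.758 14.389 33.339
2 2.056 5.180 58.200
3 1.234 1.865 73.117
4 0.740 0.671 82.068
5 0.444 0.242 87.438
6 0.267 0.087 90.660
7 0.160 0.031 92.593
final: 92.593 0.470

Arc 1: start y=9.050, vy=10.230 → t=2.758, apex=14.389, x_land=33.339, impact vy=-16.794
  bounce: vy ← 0.6·16.794 = 10.076
Arc 2: start y=0.000, vy=10.076 → t=2.056, apex=5.180, x_land=58.200, impact vy=-10.076
  bounce: vy ← 0.6·10.076 = 6.046
Arc 3: start y=0.000, vy=6.046 → t=1.234, apex=1.865, x_land=73.117, impact vy=-6.046
  bounce: vy ← 0.6·6.046 = 3.627
Arc 4: start y=0.000, vy=3.627 → t=0.740, apex=0.671, x_land=82.068, impact vy=-3.627
  bounce: vy ← 0.6·3.627 = 2.176
Arc 5: start y=0.000, vy=2.176 → t=0.444, apex=0.242, x_land=87.438, impact vy=-2.176
  bounce: vy ← 0.6·2.176 = 1.306
Arc 6: start y=0.000, vy=1.306 → t=0.267, apex=0.087, x_land=90.660, impact vy=-1.306
  bounce: vy ← 0.6·1.306 = 0.784
Arc 7: start y=0.000, vy=0.784 → t=0.160, apex=0.031, x_land=92.593, impact vy=-0.784
  bounce: vy ← 0.6·0.784 = 0.470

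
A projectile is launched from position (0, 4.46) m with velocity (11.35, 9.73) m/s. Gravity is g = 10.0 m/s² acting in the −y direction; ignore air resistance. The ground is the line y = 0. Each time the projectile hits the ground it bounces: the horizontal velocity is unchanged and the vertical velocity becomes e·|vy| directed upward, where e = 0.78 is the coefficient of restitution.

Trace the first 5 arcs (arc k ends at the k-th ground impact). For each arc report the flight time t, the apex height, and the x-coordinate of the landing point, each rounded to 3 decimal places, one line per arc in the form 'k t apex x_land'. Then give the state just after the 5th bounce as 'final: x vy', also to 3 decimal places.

1 2.329 9.194 26.434
2 2.115 5.593 50.443
3 1.650 3.403 69.171
4 1.287 2.070 83.778
5 1.004 1.260 95.172
final: 95.172 3.915

Arc 1: start y=4.460, vy=9.730 → t=2.329, apex=9.194, x_land=26.434, impact vy=-13.560
  bounce: vy ← 0.78·13.560 = 10.577
Arc 2: start y=0.000, vy=10.577 → t=2.115, apex=5.593, x_land=50.443, impact vy=-10.577
  bounce: vy ← 0.78·10.577 = 8.250
Arc 3: start y=0.000, vy=8.250 → t=1.650, apex=3.403, x_land=69.171, impact vy=-8.250
  bounce: vy ← 0.78·8.250 = 6.435
Arc 4: start y=0.000, vy=6.435 → t=1.287, apex=2.070, x_land=83.778, impact vy=-6.435
  bounce: vy ← 0.78·6.435 = 5.019
Arc 5: start y=0.000, vy=5.019 → t=1.004, apex=1.260, x_land=95.172, impact vy=-5.019
  bounce: vy ← 0.78·5.019 = 3.915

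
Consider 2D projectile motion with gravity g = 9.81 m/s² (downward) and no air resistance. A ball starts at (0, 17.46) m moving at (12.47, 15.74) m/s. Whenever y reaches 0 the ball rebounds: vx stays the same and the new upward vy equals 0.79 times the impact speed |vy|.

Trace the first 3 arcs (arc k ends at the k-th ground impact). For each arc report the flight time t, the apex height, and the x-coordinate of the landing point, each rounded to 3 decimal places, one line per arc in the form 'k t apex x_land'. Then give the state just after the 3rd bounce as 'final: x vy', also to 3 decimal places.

Arc 1: start y=17.460, vy=15.740 → t=4.081, apex=30.087, x_land=50.892, impact vy=-24.296
  bounce: vy ← 0.79·24.296 = 19.194
Arc 2: start y=0.000, vy=19.194 → t=3.913, apex=18.777, x_land=99.690, impact vy=-19.194
  bounce: vy ← 0.79·19.194 = 15.163
Arc 3: start y=0.000, vy=15.163 → t=3.091, apex=11.719, x_land=138.239, impact vy=-15.163
  bounce: vy ← 0.79·15.163 = 11.979

1 4.081 30.087 50.892
2 3.913 18.777 99.690
3 3.091 11.719 138.239
final: 138.239 11.979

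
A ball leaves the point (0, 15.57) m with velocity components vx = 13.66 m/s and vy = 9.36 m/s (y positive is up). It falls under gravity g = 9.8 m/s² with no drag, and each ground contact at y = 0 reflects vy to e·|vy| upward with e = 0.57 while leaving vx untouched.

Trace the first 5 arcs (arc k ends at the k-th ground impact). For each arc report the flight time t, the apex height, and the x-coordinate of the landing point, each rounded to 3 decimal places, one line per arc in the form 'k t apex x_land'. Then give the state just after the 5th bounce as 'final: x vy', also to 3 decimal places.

Arc 1: start y=15.570, vy=9.360 → t=2.977, apex=20.040, x_land=40.672, impact vy=-19.819
  bounce: vy ← 0.57·19.819 = 11.297
Arc 2: start y=0.000, vy=11.297 → t=2.305, apex=6.511, x_land=72.164, impact vy=-11.297
  bounce: vy ← 0.57·11.297 = 6.439
Arc 3: start y=0.000, vy=6.439 → t=1.314, apex=2.115, x_land=90.115, impact vy=-6.439
  bounce: vy ← 0.57·6.439 = 3.670
Arc 4: start y=0.000, vy=3.670 → t=0.749, apex=0.687, x_land=100.346, impact vy=-3.670
  bounce: vy ← 0.57·3.670 = 2.092
Arc 5: start y=0.000, vy=2.092 → t=0.427, apex=0.223, x_land=106.179, impact vy=-2.092
  bounce: vy ← 0.57·2.092 = 1.192

1 2.977 20.040 40.672
2 2.305 6.511 72.164
3 1.314 2.115 90.115
4 0.749 0.687 100.346
5 0.427 0.223 106.179
final: 106.179 1.192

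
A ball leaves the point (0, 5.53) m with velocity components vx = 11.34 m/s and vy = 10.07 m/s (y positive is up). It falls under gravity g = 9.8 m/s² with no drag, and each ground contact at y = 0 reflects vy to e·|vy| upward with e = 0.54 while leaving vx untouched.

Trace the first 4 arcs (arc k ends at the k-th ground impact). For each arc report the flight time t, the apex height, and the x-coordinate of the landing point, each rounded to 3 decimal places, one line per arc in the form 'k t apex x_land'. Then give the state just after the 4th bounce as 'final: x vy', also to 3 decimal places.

1 2.506 10.704 28.413
2 1.596 3.121 46.514
3 0.862 0.910 56.289
4 0.465 0.265 61.567
final: 61.567 1.232

Arc 1: start y=5.530, vy=10.070 → t=2.506, apex=10.704, x_land=28.413, impact vy=-14.484
  bounce: vy ← 0.54·14.484 = 7.821
Arc 2: start y=0.000, vy=7.821 → t=1.596, apex=3.121, x_land=46.514, impact vy=-7.821
  bounce: vy ← 0.54·7.821 = 4.224
Arc 3: start y=0.000, vy=4.224 → t=0.862, apex=0.910, x_land=56.289, impact vy=-4.224
  bounce: vy ← 0.54·4.224 = 2.281
Arc 4: start y=0.000, vy=2.281 → t=0.465, apex=0.265, x_land=61.567, impact vy=-2.281
  bounce: vy ← 0.54·2.281 = 1.232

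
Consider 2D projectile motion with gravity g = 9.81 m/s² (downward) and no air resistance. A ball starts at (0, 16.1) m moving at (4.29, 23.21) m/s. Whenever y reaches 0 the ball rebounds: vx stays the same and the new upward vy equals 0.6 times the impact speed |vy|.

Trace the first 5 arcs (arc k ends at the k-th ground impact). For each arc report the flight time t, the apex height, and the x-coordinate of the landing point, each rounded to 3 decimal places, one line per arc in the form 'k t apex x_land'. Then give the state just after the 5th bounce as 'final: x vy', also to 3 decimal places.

Arc 1: start y=16.100, vy=23.210 → t=5.346, apex=43.557, x_land=22.934, impact vy=-29.233
  bounce: vy ← 0.6·29.233 = 17.540
Arc 2: start y=0.000, vy=17.540 → t=3.576, apex=15.680, x_land=38.275, impact vy=-17.540
  bounce: vy ← 0.6·17.540 = 10.524
Arc 3: start y=0.000, vy=10.524 → t=2.146, apex=5.645, x_land=47.479, impact vy=-10.524
  bounce: vy ← 0.6·10.524 = 6.314
Arc 4: start y=0.000, vy=6.314 → t=1.287, apex=2.032, x_land=53.002, impact vy=-6.314
  bounce: vy ← 0.6·6.314 = 3.789
Arc 5: start y=0.000, vy=3.789 → t=0.772, apex=0.732, x_land=56.315, impact vy=-3.789
  bounce: vy ← 0.6·3.789 = 2.273

1 5.346 43.557 22.934
2 3.576 15.680 38.275
3 2.146 5.645 47.479
4 1.287 2.032 53.002
5 0.772 0.732 56.315
final: 56.315 2.273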